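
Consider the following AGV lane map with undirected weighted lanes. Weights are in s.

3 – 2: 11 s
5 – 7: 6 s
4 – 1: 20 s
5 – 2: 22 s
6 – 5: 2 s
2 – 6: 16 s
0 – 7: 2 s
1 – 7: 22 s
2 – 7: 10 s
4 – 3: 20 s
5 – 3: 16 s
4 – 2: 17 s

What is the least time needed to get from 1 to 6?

30 s

Compare a few routes:
1 → 7 → 5 → 6: 22+6+2 = 30
1 → 4 → 2 → 6: 20+17+16 = 53
1 → 7 → 2 → 6: 22+10+16 = 48
1 → 4 → 2 → 7 → 5 → 6: 20+17+10+6+2 = 55
Cheapest is 1 → 7 → 5 → 6 at 30 s.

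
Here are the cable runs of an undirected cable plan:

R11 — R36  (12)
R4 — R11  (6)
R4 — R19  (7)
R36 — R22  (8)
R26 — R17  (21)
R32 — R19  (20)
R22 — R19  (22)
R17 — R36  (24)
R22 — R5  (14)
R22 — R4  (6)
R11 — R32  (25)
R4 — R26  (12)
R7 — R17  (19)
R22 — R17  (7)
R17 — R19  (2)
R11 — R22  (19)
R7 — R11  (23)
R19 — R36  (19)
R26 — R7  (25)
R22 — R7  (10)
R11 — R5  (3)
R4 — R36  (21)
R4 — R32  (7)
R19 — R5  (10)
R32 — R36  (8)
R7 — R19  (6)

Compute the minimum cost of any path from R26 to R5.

21

Candidate routes:
R26 → R4 → R19 → R5: 12+7+10 = 29
R26 → R4 → R11 → R5: 12+6+3 = 21
The minimum is 21 via R26 → R4 → R11 → R5.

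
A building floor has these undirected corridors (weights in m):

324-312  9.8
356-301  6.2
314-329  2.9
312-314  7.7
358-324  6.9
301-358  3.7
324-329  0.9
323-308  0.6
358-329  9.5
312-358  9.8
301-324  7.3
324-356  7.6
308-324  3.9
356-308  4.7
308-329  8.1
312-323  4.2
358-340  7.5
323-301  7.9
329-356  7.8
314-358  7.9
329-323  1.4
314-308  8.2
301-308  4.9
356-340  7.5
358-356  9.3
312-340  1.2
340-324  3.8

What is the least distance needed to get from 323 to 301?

Compare a few routes:
323–329–324–301: 1.4+0.9+7.3 = 9.6
323–301: 7.9 = 7.9
323–308–301: 0.6+4.9 = 5.5
Cheapest is 323–308–301 at 5.5 m.

5.5 m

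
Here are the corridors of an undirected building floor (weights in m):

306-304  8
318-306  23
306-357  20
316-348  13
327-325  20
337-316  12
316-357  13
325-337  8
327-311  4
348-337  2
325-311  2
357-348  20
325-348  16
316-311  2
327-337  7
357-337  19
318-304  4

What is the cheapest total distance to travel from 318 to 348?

Compare a few routes:
318 - 304 - 306 - 357 - 337 - 348: 4+8+20+19+2 = 53
318 - 304 - 306 - 357 - 348: 4+8+20+20 = 52
Cheapest is 318 - 304 - 306 - 357 - 348 at 52 m.

52 m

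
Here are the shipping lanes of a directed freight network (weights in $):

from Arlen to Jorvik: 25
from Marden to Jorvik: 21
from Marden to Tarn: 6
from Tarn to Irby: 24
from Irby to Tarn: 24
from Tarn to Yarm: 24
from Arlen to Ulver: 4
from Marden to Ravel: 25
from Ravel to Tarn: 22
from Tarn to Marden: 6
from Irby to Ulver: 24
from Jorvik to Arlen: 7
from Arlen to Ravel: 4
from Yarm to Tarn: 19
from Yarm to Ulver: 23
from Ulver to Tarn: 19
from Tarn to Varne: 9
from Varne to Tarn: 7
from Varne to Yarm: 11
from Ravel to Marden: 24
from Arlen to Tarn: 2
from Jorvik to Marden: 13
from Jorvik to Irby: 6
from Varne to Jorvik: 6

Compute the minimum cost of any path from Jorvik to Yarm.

Compare a few routes:
Jorvik - Arlen - Tarn - Varne - Yarm: 7+2+9+11 = 29
Jorvik - Arlen - Tarn - Yarm: 7+2+24 = 33
Jorvik - Marden - Tarn - Varne - Yarm: 13+6+9+11 = 39
The minimum is $29 via Jorvik - Arlen - Tarn - Varne - Yarm.

$29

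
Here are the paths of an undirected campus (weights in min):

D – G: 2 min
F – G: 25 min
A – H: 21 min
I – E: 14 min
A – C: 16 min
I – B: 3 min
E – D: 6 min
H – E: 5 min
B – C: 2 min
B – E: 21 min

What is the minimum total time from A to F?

Shortest distances from A:
A: 0
C: 16  (via A)
B: 18  (via C)
H: 21  (via A)
I: 21  (via B)
E: 26  (via H)
D: 32  (via E)
G: 34  (via D)
F: 59  (via G)
Shortest route: A → H → E → D → G → F = 59 min.

59 min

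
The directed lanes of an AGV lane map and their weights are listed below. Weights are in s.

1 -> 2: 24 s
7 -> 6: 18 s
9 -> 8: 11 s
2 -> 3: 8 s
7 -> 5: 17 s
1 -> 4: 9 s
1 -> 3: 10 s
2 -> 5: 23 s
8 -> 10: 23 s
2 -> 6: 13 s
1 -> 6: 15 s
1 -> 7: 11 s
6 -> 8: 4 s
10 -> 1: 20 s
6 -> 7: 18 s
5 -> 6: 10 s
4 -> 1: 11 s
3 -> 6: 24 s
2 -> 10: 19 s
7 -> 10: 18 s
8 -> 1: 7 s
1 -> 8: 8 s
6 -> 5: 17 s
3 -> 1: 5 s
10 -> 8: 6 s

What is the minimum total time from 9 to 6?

Running Dijkstra from 9:
9: 0
8: 11  (via 9)
1: 18  (via 8)
4: 27  (via 1)
3: 28  (via 1)
7: 29  (via 1)
6: 33  (via 1)
Shortest route: 9–8–1–6 = 33 s.

33 s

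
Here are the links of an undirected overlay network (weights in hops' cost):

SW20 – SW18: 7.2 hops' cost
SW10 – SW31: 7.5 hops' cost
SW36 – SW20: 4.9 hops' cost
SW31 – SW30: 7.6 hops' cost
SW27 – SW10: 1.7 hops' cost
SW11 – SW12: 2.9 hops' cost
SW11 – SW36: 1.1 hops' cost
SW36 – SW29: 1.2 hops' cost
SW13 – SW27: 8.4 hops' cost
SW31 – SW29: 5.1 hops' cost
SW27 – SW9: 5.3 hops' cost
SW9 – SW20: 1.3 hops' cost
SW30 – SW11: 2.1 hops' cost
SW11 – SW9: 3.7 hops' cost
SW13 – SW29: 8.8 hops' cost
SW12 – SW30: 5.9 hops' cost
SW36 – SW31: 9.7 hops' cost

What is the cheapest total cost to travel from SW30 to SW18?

Shortest distances from SW30:
SW30: 0
SW11: 2.1  (via SW30)
SW36: 3.2  (via SW11)
SW29: 4.4  (via SW36)
SW12: 5  (via SW11)
SW9: 5.8  (via SW11)
SW20: 7.1  (via SW9)
SW31: 7.6  (via SW30)
SW27: 11.1  (via SW9)
SW10: 12.8  (via SW27)
SW13: 13.2  (via SW29)
SW18: 14.3  (via SW20)
Shortest route: SW30 → SW11 → SW9 → SW20 → SW18 = 14.3 hops' cost.

14.3 hops' cost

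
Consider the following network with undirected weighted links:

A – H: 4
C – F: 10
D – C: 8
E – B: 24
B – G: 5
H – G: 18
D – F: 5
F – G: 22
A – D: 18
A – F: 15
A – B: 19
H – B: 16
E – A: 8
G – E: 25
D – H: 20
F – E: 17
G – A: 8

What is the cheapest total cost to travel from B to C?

37

Shortest distances from B:
B: 0
G: 5  (via B)
A: 13  (via G)
H: 16  (via B)
E: 21  (via A)
F: 27  (via G)
D: 31  (via A)
C: 37  (via F)
Shortest route: B–G–F–C = 37.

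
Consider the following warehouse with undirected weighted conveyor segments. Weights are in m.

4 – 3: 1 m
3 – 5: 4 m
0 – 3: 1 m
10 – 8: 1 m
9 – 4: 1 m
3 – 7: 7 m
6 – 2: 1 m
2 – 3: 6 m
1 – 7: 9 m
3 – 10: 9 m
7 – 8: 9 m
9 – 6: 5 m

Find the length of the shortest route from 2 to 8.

Enumerating some paths:
2 - 3 - 10 - 8: 6+9+1 = 16
2 - 6 - 9 - 4 - 3 - 10 - 8: 1+5+1+1+9+1 = 18
Cheapest is 2 - 3 - 10 - 8 at 16 m.

16 m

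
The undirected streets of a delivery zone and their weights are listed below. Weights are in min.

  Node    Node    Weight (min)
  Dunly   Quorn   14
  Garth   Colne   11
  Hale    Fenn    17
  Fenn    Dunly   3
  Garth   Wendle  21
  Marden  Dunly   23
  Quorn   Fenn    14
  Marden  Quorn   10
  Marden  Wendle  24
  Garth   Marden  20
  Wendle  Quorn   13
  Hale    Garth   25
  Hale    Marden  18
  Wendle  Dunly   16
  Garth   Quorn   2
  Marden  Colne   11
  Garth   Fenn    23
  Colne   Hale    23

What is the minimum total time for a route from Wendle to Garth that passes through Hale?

Shortest Wendle→Hale: Wendle → Dunly → Fenn → Hale = 36
Shortest Hale→Garth: Hale → Garth = 25
Total via Hale: 36 + 25 = 61 min.

61 min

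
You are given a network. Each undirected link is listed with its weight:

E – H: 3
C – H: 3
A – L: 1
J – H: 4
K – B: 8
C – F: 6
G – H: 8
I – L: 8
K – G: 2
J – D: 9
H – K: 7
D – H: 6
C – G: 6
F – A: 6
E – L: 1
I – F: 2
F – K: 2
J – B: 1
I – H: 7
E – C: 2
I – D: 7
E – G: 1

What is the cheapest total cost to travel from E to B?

8

Enumerating some paths:
E–H–J–B: 3+4+1 = 8
E–C–H–J–B: 2+3+4+1 = 10
E–G–H–J–B: 1+8+4+1 = 14
E–G–K–B: 1+2+8 = 11
The minimum is 8 via E–H–J–B.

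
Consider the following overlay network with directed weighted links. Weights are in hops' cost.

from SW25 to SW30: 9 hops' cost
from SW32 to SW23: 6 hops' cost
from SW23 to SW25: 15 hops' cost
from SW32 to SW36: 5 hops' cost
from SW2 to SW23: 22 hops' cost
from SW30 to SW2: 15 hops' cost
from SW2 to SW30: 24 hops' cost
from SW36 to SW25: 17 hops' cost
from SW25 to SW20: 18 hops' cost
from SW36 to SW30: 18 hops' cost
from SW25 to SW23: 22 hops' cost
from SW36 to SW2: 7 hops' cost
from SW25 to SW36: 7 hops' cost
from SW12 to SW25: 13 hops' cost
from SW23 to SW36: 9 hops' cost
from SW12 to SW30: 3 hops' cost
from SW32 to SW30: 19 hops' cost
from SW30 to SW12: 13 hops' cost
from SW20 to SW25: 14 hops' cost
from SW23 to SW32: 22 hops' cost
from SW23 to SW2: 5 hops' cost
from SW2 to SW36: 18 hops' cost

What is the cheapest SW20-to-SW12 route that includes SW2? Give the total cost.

65 hops' cost

Shortest SW20→SW2: SW20 → SW25 → SW36 → SW2 = 28
Best SW2 to SW12: SW2 → SW30 → SW12 costing 37
Total via SW2: 28 + 37 = 65 hops' cost.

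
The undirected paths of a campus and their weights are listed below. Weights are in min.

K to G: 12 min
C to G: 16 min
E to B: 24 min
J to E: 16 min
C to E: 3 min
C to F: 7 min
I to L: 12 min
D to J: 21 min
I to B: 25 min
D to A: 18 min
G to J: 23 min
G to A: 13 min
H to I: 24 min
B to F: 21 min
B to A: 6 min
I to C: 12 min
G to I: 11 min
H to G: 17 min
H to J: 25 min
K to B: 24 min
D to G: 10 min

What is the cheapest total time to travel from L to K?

Shortest distances from L:
L: 0
I: 12  (via L)
G: 23  (via I)
C: 24  (via I)
E: 27  (via C)
F: 31  (via C)
D: 33  (via G)
K: 35  (via G)
Shortest route: L → I → G → K = 35 min.

35 min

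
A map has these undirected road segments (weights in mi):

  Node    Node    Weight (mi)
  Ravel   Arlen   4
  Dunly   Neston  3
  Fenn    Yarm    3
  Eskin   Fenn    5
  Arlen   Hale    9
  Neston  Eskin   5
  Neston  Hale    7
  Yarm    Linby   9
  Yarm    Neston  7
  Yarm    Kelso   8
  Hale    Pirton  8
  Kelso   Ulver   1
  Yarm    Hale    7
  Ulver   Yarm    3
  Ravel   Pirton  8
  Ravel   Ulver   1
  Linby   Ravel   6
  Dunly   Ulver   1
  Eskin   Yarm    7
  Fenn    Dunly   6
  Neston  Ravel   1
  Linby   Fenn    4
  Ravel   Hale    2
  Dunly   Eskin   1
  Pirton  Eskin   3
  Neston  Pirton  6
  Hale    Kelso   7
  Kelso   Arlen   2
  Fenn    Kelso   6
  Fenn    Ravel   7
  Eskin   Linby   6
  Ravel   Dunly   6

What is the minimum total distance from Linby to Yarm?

Running Dijkstra from Linby:
Linby: 0
Fenn: 4  (via Linby)
Eskin: 6  (via Linby)
Ravel: 6  (via Linby)
Ulver: 7  (via Ravel)
Yarm: 7  (via Fenn)
Shortest route: Linby → Fenn → Yarm = 7 mi.

7 mi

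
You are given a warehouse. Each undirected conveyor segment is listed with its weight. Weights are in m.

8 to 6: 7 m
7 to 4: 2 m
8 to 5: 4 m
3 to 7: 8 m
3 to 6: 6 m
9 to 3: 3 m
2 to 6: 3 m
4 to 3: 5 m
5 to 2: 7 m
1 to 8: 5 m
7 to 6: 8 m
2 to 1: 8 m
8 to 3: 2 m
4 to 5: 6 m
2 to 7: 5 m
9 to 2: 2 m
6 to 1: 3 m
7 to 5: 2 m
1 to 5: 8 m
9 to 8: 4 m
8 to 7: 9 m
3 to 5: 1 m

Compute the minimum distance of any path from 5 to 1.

Running Dijkstra from 5:
5: 0
3: 1  (via 5)
7: 2  (via 5)
8: 3  (via 3)
4: 4  (via 7)
9: 4  (via 3)
2: 6  (via 9)
6: 7  (via 3)
1: 8  (via 5)
Shortest route: 5–1 = 8 m.

8 m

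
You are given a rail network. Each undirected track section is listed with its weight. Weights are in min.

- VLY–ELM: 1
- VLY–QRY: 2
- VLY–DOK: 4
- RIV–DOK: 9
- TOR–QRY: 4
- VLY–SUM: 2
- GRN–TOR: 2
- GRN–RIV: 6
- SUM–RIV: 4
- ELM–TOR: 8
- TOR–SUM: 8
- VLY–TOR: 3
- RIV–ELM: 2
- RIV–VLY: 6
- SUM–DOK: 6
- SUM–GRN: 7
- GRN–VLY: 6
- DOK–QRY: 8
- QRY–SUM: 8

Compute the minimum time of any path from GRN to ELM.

Enumerating some paths:
GRN–TOR–VLY–ELM: 2+3+1 = 6
GRN–VLY–ELM: 6+1 = 7
The minimum is 6 min via GRN–TOR–VLY–ELM.

6 min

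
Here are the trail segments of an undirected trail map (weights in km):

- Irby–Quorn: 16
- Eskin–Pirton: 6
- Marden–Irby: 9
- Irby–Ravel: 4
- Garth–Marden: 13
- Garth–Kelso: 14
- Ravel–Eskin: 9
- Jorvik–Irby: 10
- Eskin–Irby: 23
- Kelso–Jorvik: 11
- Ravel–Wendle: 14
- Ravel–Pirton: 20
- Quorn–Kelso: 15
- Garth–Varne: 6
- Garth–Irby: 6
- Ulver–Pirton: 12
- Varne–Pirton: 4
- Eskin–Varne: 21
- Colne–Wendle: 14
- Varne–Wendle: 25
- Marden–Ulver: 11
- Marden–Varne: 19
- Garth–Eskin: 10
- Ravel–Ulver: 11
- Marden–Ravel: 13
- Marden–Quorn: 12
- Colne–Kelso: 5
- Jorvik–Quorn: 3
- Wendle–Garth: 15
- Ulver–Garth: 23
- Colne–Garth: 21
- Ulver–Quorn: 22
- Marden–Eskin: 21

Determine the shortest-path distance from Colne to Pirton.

Compare a few routes:
Colne–Kelso–Garth–Eskin–Pirton: 5+14+10+6 = 35
Colne–Kelso–Garth–Varne–Pirton: 5+14+6+4 = 29
Colne–Garth–Varne–Pirton: 21+6+4 = 31
The minimum is 29 km via Colne–Kelso–Garth–Varne–Pirton.

29 km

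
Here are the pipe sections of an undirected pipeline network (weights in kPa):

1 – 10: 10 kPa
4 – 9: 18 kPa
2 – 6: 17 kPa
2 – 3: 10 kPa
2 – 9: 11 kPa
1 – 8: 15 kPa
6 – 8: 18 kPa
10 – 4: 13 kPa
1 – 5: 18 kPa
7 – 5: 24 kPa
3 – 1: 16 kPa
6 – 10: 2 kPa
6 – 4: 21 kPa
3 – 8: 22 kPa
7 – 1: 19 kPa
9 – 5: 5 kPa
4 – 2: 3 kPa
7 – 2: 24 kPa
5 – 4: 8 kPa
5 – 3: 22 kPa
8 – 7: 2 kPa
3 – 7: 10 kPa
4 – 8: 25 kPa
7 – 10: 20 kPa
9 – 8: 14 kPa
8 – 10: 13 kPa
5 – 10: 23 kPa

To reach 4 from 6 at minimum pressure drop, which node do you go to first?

10

Enumerating some paths:
6 → 2 → 4: 17+3 = 20
6 → 10 → 4: 2+13 = 15
6 → 4: 21 = 21
Cheapest is 6 → 10 → 4 at 15 kPa.
So from 6 the first move is to 10.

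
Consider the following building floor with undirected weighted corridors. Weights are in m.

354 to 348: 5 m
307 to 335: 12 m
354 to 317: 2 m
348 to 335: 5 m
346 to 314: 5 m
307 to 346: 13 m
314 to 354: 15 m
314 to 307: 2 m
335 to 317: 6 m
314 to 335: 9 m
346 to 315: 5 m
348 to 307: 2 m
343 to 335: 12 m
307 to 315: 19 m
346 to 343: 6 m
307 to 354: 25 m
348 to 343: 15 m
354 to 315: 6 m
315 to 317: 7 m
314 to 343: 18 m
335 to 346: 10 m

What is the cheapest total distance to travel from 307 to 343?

13 m

Candidate routes:
307 → 314 → 346 → 343: 2+5+6 = 13
307 → 348 → 343: 2+15 = 17
The minimum is 13 m via 307 → 314 → 346 → 343.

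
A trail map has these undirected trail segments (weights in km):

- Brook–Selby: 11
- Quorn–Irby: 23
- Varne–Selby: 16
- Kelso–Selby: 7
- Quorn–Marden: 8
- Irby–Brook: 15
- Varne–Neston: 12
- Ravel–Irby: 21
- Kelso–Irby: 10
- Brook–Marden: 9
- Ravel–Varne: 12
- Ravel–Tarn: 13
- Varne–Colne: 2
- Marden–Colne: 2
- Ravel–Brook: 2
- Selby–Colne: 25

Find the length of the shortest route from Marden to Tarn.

Settle nodes by increasing distance from Marden:
Marden: 0
Colne: 2  (via Marden)
Varne: 4  (via Colne)
Quorn: 8  (via Marden)
Brook: 9  (via Marden)
Ravel: 11  (via Brook)
Neston: 16  (via Varne)
Selby: 20  (via Varne)
Tarn: 24  (via Ravel)
Shortest route: Marden → Brook → Ravel → Tarn = 24 km.

24 km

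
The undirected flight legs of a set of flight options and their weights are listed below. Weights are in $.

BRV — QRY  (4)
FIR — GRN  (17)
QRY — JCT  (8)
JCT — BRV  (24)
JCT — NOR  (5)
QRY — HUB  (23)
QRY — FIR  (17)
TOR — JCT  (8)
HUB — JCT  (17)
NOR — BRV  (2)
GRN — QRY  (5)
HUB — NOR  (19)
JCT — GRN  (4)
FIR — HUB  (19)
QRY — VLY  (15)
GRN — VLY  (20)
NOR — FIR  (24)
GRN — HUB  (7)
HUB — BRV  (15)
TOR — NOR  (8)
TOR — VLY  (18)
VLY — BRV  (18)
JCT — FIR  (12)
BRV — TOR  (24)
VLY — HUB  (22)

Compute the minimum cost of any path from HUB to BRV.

Compare a few routes:
HUB - BRV: 15 = 15
HUB - GRN - JCT - NOR - BRV: 7+4+5+2 = 18
HUB - GRN - QRY - BRV: 7+5+4 = 16
Cheapest is HUB - BRV at $15.

$15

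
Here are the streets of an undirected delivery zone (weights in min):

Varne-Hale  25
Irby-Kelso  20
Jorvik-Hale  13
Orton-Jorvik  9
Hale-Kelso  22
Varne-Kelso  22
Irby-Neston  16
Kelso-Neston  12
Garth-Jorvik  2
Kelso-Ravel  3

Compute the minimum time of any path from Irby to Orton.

Settle nodes by increasing distance from Irby:
Irby: 0
Neston: 16  (via Irby)
Kelso: 20  (via Irby)
Ravel: 23  (via Kelso)
Varne: 42  (via Kelso)
Hale: 42  (via Kelso)
Jorvik: 55  (via Hale)
Garth: 57  (via Jorvik)
Orton: 64  (via Jorvik)
Shortest route: Irby–Kelso–Hale–Jorvik–Orton = 64 min.

64 min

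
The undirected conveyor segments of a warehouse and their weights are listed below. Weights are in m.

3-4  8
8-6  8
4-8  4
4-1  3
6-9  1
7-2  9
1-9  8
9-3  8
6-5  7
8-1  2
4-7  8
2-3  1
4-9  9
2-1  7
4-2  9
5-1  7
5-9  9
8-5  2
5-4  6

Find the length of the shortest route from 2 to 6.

Enumerating some paths:
2 → 1 → 9 → 6: 7+8+1 = 16
2 → 3 → 9 → 6: 1+8+1 = 10
Cheapest is 2 → 3 → 9 → 6 at 10 m.

10 m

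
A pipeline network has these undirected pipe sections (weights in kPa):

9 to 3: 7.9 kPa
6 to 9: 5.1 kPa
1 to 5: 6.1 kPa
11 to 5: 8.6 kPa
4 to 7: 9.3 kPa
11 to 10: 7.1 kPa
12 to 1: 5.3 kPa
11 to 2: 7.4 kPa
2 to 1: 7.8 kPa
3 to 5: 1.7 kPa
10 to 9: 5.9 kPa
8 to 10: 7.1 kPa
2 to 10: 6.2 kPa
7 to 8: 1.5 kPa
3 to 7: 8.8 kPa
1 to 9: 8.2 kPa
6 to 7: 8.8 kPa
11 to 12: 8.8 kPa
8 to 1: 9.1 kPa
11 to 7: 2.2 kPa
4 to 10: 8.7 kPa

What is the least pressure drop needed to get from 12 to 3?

Enumerating some paths:
12 → 11 → 7 → 3: 8.8+2.2+8.8 = 19.8
12 → 11 → 5 → 3: 8.8+8.6+1.7 = 19.1
12 → 1 → 5 → 3: 5.3+6.1+1.7 = 13.1
The minimum is 13.1 kPa via 12 → 1 → 5 → 3.

13.1 kPa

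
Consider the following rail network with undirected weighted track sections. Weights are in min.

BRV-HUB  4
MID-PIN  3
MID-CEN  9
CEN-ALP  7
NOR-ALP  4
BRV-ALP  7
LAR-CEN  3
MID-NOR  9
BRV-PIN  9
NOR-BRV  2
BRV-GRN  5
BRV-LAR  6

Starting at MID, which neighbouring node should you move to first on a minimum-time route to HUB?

NOR

Compare a few routes:
MID - CEN - LAR - BRV - HUB: 9+3+6+4 = 22
MID - NOR - BRV - HUB: 9+2+4 = 15
MID - PIN - BRV - HUB: 3+9+4 = 16
The minimum is 15 min via MID - NOR - BRV - HUB.
So from MID the first move is to NOR.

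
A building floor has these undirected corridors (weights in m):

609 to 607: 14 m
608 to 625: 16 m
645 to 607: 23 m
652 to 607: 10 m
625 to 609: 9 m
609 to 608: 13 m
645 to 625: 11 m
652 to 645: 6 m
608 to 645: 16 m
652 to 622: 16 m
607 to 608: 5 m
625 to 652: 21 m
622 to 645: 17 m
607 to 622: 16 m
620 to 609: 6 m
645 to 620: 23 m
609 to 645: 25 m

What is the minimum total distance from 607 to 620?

Enumerating some paths:
607 - 608 - 609 - 620: 5+13+6 = 24
607 - 609 - 620: 14+6 = 20
The minimum is 20 m via 607 - 609 - 620.

20 m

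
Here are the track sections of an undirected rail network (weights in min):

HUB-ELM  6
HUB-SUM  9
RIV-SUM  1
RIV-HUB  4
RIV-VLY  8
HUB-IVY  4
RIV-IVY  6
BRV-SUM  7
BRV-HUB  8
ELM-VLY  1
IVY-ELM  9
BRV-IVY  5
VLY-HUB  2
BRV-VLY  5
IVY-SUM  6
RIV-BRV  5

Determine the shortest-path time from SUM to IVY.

Running Dijkstra from SUM:
SUM: 0
RIV: 1  (via SUM)
HUB: 5  (via RIV)
BRV: 6  (via RIV)
IVY: 6  (via SUM)
Shortest route: SUM–IVY = 6 min.

6 min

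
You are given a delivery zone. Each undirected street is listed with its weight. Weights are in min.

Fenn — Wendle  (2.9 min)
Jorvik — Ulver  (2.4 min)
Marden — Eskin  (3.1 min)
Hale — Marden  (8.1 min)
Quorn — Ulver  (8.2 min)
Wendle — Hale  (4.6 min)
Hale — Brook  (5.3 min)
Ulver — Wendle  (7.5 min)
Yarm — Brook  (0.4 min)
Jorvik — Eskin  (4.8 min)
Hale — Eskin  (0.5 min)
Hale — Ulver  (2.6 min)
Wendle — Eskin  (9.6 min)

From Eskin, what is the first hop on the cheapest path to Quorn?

Enumerating some paths:
Eskin - Jorvik - Ulver - Quorn: 4.8+2.4+8.2 = 15.4
Eskin - Hale - Ulver - Quorn: 0.5+2.6+8.2 = 11.3
The minimum is 11.3 min via Eskin - Hale - Ulver - Quorn.
So from Eskin the first move is to Hale.

Hale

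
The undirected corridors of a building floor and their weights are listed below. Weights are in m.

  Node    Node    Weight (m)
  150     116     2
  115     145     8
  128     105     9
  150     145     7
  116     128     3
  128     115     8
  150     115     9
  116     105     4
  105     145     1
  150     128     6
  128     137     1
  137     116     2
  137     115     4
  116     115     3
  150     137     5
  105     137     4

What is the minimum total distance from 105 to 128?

Settle nodes by increasing distance from 105:
105: 0
145: 1  (via 105)
137: 4  (via 105)
116: 4  (via 105)
128: 5  (via 137)
Shortest route: 105–137–128 = 5 m.

5 m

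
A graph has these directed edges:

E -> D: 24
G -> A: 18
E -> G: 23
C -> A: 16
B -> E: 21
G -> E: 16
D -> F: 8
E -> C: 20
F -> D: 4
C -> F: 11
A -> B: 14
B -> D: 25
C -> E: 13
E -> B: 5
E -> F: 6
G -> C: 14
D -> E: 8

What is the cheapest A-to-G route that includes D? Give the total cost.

Best A to D: A → B → D costing 39
Shortest D→G: D → E → G = 31
Total via D: 39 + 31 = 70.

70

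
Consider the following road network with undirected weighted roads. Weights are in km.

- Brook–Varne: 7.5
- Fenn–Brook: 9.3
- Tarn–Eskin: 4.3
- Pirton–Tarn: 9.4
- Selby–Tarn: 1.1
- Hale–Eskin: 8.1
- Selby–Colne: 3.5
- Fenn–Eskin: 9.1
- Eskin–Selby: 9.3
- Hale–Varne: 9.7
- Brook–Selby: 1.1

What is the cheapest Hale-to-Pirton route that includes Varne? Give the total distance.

28.8 km

Shortest Hale→Varne: Hale → Varne = 9.7
Best Varne to Pirton: Varne → Brook → Selby → Tarn → Pirton costing 19.1
Total via Varne: 9.7 + 19.1 = 28.8 km.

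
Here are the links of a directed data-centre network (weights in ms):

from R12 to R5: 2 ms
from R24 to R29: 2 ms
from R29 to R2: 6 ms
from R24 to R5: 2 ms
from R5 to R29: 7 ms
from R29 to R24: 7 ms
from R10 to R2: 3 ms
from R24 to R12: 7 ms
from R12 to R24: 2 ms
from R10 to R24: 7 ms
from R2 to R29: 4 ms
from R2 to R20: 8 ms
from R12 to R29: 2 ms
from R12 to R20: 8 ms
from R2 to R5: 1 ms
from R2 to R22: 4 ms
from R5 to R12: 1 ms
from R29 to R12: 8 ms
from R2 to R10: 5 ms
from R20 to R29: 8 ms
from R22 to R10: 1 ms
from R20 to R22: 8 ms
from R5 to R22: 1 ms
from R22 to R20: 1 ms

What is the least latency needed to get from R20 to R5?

Compare a few routes:
R20–R22–R10–R24–R5: 8+1+7+2 = 18
R20–R29–R2–R5: 8+6+1 = 15
R20–R22–R10–R2–R5: 8+1+3+1 = 13
R20–R29–R24–R5: 8+7+2 = 17
Cheapest is R20–R22–R10–R2–R5 at 13 ms.

13 ms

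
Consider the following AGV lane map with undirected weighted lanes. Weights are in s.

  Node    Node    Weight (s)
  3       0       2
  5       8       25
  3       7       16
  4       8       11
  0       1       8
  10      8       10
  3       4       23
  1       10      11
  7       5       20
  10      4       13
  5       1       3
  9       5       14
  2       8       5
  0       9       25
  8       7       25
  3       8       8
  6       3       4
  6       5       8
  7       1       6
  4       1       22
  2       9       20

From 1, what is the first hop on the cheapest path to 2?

Compare a few routes:
1–10–8–2: 11+10+5 = 26
1–0–3–8–2: 8+2+8+5 = 23
The minimum is 23 s via 1–0–3–8–2.
So from 1 the first move is to 0.

0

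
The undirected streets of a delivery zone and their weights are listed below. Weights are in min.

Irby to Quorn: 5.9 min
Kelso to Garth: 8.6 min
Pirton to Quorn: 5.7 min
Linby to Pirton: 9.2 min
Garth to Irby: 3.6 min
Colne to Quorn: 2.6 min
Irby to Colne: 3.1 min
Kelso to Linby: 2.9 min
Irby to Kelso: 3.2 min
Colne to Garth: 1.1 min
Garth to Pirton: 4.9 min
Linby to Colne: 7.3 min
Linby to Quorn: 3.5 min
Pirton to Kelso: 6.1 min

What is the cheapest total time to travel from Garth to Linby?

Settle nodes by increasing distance from Garth:
Garth: 0
Colne: 1.1  (via Garth)
Irby: 3.6  (via Garth)
Quorn: 3.7  (via Colne)
Pirton: 4.9  (via Garth)
Kelso: 6.8  (via Irby)
Linby: 7.2  (via Quorn)
Shortest route: Garth → Colne → Quorn → Linby = 7.2 min.

7.2 min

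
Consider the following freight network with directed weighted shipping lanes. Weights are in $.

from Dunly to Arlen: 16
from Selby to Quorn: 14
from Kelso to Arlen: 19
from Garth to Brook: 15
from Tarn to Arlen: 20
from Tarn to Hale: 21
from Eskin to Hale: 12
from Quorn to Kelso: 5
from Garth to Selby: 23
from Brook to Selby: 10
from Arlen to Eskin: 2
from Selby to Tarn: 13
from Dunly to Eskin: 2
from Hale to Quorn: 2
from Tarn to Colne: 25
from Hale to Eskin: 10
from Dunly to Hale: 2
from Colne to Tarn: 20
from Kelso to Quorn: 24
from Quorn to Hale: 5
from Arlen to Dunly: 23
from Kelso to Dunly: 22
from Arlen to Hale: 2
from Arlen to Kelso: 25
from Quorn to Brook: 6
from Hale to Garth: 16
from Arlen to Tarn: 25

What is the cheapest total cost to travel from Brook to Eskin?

$39

Enumerating some paths:
Brook - Selby - Quorn - Hale - Eskin: 10+14+5+10 = 39
Brook - Selby - Tarn - Arlen - Eskin: 10+13+20+2 = 45
Cheapest is Brook - Selby - Quorn - Hale - Eskin at $39.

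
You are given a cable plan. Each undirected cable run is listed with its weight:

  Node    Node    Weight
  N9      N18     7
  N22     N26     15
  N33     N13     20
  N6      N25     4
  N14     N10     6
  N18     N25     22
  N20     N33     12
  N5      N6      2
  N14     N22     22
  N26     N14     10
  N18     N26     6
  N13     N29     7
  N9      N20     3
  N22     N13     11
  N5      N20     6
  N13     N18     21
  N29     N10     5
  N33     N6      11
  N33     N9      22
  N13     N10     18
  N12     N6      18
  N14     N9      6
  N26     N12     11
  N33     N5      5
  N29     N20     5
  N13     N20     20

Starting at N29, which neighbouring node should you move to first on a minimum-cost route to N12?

Compare a few routes:
N29–N20–N9–N14–N26–N12: 5+3+6+10+11 = 35
N29–N20–N5–N6–N12: 5+6+2+18 = 31
N29–N10–N14–N26–N12: 5+6+10+11 = 32
N29–N20–N9–N18–N26–N12: 5+3+7+6+11 = 32
The minimum is 31 via N29–N20–N5–N6–N12.
So from N29 the first move is to N20.

N20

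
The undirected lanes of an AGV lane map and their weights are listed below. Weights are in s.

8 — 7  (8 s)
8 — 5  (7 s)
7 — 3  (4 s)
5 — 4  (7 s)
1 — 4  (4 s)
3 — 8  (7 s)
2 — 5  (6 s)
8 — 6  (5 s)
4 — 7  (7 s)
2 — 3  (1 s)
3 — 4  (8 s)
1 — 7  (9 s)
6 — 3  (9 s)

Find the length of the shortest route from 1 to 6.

Compare a few routes:
1–7–3–6: 9+4+9 = 22
1–4–3–6: 4+8+9 = 21
1–4–5–8–6: 4+7+7+5 = 23
1–7–8–6: 9+8+5 = 22
Cheapest is 1–4–3–6 at 21 s.

21 s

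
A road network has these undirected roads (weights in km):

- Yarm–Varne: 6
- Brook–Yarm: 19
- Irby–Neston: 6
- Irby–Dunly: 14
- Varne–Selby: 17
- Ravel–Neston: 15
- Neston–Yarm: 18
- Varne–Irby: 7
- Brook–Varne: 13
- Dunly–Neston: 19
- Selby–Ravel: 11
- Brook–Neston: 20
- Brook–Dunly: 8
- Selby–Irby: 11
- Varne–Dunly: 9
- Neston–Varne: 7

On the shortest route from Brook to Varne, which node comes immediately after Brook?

Candidate routes:
Brook–Varne: 13 = 13
Brook–Dunly–Varne: 8+9 = 17
The minimum is 13 km via Brook–Varne.
So from Brook the first move is to Varne.

Varne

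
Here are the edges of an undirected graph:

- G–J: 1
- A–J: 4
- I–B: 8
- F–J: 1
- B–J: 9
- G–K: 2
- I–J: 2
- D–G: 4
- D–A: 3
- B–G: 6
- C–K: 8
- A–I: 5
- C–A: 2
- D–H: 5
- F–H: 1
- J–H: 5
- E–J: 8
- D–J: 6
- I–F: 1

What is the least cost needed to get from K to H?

Running Dijkstra from K:
K: 0
G: 2  (via K)
J: 3  (via G)
F: 4  (via J)
H: 5  (via F)
Shortest route: K–G–J–F–H = 5.

5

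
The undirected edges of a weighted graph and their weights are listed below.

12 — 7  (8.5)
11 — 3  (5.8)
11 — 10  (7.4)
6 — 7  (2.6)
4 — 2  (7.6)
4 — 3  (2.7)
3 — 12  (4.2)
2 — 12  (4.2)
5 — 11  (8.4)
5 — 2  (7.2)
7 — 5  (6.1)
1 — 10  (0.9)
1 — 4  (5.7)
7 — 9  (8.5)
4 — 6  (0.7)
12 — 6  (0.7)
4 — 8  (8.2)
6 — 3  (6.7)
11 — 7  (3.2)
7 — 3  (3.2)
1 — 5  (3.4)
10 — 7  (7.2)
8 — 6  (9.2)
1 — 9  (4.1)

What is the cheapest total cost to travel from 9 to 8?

18

Running Dijkstra from 9:
9: 0
1: 4.1  (via 9)
10: 5  (via 1)
5: 7.5  (via 1)
7: 8.5  (via 9)
4: 9.8  (via 1)
6: 10.5  (via 4)
12: 11.2  (via 6)
3: 11.7  (via 7)
11: 11.7  (via 7)
2: 14.7  (via 5)
8: 18  (via 4)
Shortest route: 9–1–4–8 = 18.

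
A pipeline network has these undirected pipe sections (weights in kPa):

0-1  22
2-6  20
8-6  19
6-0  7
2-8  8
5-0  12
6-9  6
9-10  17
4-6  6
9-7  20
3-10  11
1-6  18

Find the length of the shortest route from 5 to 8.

38 kPa

Enumerating some paths:
5 - 0 - 1 - 6 - 2 - 8: 12+22+18+20+8 = 80
5 - 0 - 6 - 8: 12+7+19 = 38
5 - 0 - 1 - 6 - 8: 12+22+18+19 = 71
5 - 0 - 6 - 2 - 8: 12+7+20+8 = 47
Cheapest is 5 - 0 - 6 - 8 at 38 kPa.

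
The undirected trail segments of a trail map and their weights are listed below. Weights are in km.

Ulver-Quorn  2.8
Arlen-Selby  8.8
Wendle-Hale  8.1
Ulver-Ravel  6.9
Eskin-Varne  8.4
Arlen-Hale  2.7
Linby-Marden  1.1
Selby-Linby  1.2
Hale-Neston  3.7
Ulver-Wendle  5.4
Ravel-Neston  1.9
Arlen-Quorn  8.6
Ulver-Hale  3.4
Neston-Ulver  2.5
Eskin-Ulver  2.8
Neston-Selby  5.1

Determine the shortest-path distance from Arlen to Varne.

17.3 km

Candidate routes:
Arlen → Hale → Neston → Ulver → Eskin → Varne: 2.7+3.7+2.5+2.8+8.4 = 20.1
Arlen → Hale → Ulver → Eskin → Varne: 2.7+3.4+2.8+8.4 = 17.3
Cheapest is Arlen → Hale → Ulver → Eskin → Varne at 17.3 km.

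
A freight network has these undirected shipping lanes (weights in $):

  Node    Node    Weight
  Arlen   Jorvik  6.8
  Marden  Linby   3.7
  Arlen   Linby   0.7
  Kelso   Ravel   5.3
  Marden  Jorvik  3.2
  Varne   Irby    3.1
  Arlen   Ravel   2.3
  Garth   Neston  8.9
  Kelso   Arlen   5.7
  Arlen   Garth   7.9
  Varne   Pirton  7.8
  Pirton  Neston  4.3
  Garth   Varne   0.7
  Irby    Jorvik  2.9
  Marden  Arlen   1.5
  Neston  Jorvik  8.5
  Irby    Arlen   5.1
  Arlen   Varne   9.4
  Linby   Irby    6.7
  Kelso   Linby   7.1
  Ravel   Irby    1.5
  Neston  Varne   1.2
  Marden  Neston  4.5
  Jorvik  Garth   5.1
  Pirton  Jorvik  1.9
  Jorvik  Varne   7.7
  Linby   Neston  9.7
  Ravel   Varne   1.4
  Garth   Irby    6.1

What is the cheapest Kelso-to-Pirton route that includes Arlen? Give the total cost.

Best Kelso to Arlen: Kelso–Arlen costing 5.7
Best Arlen to Pirton: Arlen–Marden–Jorvik–Pirton costing 6.6
Total via Arlen: 5.7 + 6.6 = $12.3.

$12.3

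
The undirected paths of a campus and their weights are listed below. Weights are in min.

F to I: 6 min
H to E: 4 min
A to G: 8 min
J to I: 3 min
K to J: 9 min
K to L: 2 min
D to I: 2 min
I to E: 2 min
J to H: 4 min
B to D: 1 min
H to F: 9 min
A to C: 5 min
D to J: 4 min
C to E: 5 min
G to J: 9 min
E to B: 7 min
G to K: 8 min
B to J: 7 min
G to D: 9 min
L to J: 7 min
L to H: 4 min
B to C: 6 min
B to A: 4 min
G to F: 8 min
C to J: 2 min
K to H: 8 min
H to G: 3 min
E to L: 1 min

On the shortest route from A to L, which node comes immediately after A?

B

Compare a few routes:
A → C → E → L: 5+5+1 = 11
A → B → D → I → E → L: 4+1+2+2+1 = 10
Cheapest is A → B → D → I → E → L at 10 min.
So from A the first move is to B.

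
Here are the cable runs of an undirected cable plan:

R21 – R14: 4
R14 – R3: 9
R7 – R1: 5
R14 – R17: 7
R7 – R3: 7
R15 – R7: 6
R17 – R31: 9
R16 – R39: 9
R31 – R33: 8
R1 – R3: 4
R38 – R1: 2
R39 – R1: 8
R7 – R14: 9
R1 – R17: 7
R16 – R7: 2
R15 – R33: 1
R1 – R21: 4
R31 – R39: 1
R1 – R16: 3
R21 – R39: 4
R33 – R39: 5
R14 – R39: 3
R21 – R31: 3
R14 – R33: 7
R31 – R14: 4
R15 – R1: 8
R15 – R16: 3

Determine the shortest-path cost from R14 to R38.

10

Shortest distances from R14:
R14: 0
R39: 3  (via R14)
R21: 4  (via R14)
R31: 4  (via R14)
R33: 7  (via R14)
R17: 7  (via R14)
R15: 8  (via R33)
R1: 8  (via R21)
R3: 9  (via R14)
R7: 9  (via R14)
R38: 10  (via R1)
Shortest route: R14 → R21 → R1 → R38 = 10.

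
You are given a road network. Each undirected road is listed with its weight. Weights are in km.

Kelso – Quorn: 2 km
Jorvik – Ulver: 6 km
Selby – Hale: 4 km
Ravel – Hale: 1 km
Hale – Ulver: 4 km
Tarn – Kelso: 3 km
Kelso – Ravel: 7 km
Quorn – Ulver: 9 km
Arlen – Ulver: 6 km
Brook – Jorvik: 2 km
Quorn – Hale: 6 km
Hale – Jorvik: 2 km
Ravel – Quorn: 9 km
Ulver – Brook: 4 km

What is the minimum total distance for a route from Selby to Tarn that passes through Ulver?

Shortest Selby→Ulver: Selby–Hale–Ulver = 8
Best Ulver to Tarn: Ulver–Quorn–Kelso–Tarn costing 14
Total via Ulver: 8 + 14 = 22 km.

22 km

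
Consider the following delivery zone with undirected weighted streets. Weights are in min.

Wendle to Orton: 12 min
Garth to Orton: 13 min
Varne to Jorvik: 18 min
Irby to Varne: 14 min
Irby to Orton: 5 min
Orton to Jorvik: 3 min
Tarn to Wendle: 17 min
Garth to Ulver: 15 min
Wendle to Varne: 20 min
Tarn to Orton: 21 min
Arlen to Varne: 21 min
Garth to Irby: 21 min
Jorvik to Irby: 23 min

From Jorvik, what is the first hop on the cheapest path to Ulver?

Enumerating some paths:
Jorvik–Orton–Garth–Ulver: 3+13+15 = 31
Jorvik–Orton–Irby–Garth–Ulver: 3+5+21+15 = 44
Cheapest is Jorvik–Orton–Garth–Ulver at 31 min.
So from Jorvik the first move is to Orton.

Orton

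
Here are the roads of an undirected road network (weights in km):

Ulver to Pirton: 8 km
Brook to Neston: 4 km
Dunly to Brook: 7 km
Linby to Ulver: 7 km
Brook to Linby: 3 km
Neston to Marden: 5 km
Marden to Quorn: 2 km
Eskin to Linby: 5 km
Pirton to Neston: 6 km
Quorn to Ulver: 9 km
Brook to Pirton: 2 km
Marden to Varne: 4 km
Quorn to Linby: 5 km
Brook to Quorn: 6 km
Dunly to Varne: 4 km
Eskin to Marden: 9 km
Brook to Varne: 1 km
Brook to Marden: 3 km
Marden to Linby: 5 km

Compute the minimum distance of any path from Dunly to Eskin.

Candidate routes:
Dunly - Varne - Brook - Linby - Eskin: 4+1+3+5 = 13
Dunly - Brook - Linby - Eskin: 7+3+5 = 15
Dunly - Varne - Brook - Marden - Eskin: 4+1+3+9 = 17
Cheapest is Dunly - Varne - Brook - Linby - Eskin at 13 km.

13 km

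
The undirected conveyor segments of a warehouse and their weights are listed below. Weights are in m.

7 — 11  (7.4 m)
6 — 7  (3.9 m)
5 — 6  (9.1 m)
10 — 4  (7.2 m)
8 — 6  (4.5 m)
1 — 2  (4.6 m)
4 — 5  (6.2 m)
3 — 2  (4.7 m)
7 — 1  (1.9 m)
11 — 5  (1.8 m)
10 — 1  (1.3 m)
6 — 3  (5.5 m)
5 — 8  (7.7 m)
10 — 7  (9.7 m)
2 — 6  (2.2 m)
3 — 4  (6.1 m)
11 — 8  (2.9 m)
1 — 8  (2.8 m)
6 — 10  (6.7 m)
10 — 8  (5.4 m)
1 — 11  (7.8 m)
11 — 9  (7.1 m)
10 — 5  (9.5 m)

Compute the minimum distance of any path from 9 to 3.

20 m

Candidate routes:
9 → 11 → 8 → 6 → 2 → 3: 7.1+2.9+4.5+2.2+4.7 = 21.4
9 → 11 → 5 → 4 → 3: 7.1+1.8+6.2+6.1 = 21.2
9 → 11 → 8 → 6 → 3: 7.1+2.9+4.5+5.5 = 20
The minimum is 20 m via 9 → 11 → 8 → 6 → 3.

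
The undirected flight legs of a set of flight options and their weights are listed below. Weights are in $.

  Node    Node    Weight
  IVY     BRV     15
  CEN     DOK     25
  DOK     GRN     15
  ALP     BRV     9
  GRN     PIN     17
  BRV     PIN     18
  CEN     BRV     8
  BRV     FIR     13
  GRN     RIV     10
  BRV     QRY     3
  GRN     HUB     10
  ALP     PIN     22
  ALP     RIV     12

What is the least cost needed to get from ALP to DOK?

$37

Compare a few routes:
ALP - RIV - GRN - DOK: 12+10+15 = 37
ALP - BRV - CEN - DOK: 9+8+25 = 42
ALP - PIN - GRN - DOK: 22+17+15 = 54
Cheapest is ALP - RIV - GRN - DOK at $37.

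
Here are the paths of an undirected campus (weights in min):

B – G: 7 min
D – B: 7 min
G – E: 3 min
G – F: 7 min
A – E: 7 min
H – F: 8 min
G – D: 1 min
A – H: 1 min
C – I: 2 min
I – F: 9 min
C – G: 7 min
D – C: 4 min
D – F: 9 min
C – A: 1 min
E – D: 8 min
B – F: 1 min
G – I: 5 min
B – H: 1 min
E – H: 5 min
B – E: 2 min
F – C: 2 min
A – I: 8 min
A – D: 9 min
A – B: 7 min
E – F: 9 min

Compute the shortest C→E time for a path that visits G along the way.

Shortest C→G: C → D → G = 5
Best G to E: G → E costing 3
Total via G: 5 + 3 = 8 min.

8 min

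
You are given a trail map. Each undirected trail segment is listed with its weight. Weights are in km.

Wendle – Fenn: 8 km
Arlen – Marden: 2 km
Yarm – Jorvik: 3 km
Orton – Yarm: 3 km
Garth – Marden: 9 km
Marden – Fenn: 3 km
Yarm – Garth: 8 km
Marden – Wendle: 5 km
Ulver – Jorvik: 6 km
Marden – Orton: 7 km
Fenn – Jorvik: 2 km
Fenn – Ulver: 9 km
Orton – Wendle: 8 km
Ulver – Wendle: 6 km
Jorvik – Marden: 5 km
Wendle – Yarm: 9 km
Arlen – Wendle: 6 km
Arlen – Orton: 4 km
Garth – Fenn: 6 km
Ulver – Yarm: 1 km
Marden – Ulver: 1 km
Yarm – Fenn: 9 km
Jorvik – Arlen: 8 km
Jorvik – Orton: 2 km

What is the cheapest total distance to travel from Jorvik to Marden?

Compare a few routes:
Jorvik → Orton → Yarm → Ulver → Marden: 2+3+1+1 = 7
Jorvik → Marden: 5 = 5
Jorvik → Orton → Arlen → Marden: 2+4+2 = 8
Jorvik → Ulver → Marden: 6+1 = 7
Cheapest is Jorvik → Marden at 5 km.

5 km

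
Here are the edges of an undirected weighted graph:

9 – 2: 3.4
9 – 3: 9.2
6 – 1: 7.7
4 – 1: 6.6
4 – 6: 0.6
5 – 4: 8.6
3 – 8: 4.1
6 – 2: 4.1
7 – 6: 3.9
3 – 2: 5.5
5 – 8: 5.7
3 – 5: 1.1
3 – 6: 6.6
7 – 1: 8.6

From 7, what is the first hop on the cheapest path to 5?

Compare a few routes:
7 - 6 - 2 - 3 - 5: 3.9+4.1+5.5+1.1 = 14.6
7 - 6 - 3 - 8 - 5: 3.9+6.6+4.1+5.7 = 20.3
7 - 6 - 4 - 5: 3.9+0.6+8.6 = 13.1
7 - 6 - 3 - 5: 3.9+6.6+1.1 = 11.6
The minimum is 11.6 via 7 - 6 - 3 - 5.
So from 7 the first move is to 6.

6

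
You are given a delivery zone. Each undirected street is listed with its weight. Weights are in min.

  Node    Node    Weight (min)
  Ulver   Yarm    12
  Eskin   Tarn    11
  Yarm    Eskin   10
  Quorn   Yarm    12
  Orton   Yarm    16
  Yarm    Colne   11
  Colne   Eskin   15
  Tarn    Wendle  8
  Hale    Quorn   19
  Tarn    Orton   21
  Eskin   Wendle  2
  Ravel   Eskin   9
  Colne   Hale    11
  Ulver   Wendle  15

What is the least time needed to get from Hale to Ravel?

Enumerating some paths:
Hale → Quorn → Yarm → Eskin → Ravel: 19+12+10+9 = 50
Hale → Colne → Yarm → Eskin → Ravel: 11+11+10+9 = 41
Hale → Colne → Yarm → Ulver → Wendle → Eskin → Ravel: 11+11+12+15+2+9 = 60
Hale → Colne → Eskin → Ravel: 11+15+9 = 35
The minimum is 35 min via Hale → Colne → Eskin → Ravel.

35 min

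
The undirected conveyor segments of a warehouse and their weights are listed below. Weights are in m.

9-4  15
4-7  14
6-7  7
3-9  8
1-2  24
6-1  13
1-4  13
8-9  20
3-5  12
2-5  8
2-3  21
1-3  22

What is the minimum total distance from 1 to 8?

Enumerating some paths:
1–4–9–8: 13+15+20 = 48
1–3–9–8: 22+8+20 = 50
Cheapest is 1–4–9–8 at 48 m.

48 m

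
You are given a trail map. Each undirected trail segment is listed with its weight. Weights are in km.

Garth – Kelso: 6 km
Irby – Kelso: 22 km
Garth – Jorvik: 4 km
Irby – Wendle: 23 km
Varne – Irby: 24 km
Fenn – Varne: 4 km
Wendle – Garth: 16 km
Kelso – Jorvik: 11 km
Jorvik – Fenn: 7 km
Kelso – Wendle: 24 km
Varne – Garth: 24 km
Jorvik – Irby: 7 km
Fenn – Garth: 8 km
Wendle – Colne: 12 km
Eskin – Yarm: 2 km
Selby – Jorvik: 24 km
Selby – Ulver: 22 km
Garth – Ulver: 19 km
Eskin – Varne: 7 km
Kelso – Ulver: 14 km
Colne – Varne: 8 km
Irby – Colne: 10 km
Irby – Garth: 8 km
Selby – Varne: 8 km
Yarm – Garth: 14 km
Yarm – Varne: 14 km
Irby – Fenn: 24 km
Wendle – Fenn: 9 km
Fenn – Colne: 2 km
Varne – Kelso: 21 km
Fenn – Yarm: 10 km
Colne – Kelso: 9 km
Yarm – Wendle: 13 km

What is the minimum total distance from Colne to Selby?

Candidate routes:
Colne - Varne - Selby: 8+8 = 16
Colne - Fenn - Varne - Selby: 2+4+8 = 14
The minimum is 14 km via Colne - Fenn - Varne - Selby.

14 km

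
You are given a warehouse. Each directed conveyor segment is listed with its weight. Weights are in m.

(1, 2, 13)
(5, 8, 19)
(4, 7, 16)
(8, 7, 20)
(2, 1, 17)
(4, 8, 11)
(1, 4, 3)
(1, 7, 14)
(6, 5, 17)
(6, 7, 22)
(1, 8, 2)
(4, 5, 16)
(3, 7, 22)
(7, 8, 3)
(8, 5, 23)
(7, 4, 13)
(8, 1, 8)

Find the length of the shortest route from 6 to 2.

46 m

Running Dijkstra from 6:
6: 0
5: 17  (via 6)
7: 22  (via 6)
8: 25  (via 7)
1: 33  (via 8)
4: 35  (via 7)
2: 46  (via 1)
Shortest route: 6 → 7 → 8 → 1 → 2 = 46 m.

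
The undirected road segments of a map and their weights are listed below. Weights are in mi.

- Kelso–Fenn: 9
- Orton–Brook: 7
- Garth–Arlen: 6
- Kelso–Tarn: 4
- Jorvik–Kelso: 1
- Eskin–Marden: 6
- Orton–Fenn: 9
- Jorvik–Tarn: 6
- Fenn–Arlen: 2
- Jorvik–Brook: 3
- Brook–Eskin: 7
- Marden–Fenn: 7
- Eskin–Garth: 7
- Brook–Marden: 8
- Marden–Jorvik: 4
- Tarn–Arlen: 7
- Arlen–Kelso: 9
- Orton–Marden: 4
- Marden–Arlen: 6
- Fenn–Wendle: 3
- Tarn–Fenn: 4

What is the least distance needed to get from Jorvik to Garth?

16 mi

Enumerating some paths:
Jorvik–Brook–Eskin–Garth: 3+7+7 = 17
Jorvik–Kelso–Tarn–Fenn–Arlen–Garth: 1+4+4+2+6 = 17
Jorvik–Kelso–Arlen–Garth: 1+9+6 = 16
The minimum is 16 mi via Jorvik–Kelso–Arlen–Garth.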